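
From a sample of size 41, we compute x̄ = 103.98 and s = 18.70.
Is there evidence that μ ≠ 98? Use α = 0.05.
One-sample t-test:
H₀: μ = 98
H₁: μ ≠ 98
df = n - 1 = 40
t = (x̄ - μ₀) / (s/√n) = (103.98 - 98) / (18.70/√41) = 2.048
p-value = 0.0472

Since p-value < α = 0.05, we reject H₀.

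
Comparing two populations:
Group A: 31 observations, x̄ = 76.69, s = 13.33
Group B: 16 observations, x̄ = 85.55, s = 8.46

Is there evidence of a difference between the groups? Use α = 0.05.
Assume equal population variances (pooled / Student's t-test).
Student's two-sample t-test (equal variances):
H₀: μ₁ = μ₂
H₁: μ₁ ≠ μ₂
df = n₁ + n₂ - 2 = 45
Pooled variance s_p² = [(n₁-1)s₁² + (n₂-1)s₂²] / (n₁ + n₂ - 2) = [(30)(13.33²) + (15)(8.46²)] / 45 = 142.3165
SE = √(s_p²(1/n₁ + 1/n₂)) = √(142.3165 × (1/31 + 1/16)) = 3.6723
t = (x̄₁ - x̄₂) / SE = (76.69 - 85.55) / 3.6723 = -8.86 / 3.6723 = -2.413
p-value = 0.0200

Since p-value < α = 0.05, we reject H₀.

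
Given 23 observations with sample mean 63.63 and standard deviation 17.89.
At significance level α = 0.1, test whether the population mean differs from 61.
One-sample t-test:
H₀: μ = 61
H₁: μ ≠ 61
df = n - 1 = 22
t = (x̄ - μ₀) / (s/√n) = (63.63 - 61) / (17.89/√23) = 0.705
p-value = 0.4882

Since p-value > α = 0.1, we fail to reject H₀.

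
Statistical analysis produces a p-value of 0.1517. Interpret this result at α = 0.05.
Since p = 0.1517 > α = 0.05, fail to reject H₀.
There is insufficient evidence to reject the null hypothesis; the result is not statistically significant at the 0.05 level.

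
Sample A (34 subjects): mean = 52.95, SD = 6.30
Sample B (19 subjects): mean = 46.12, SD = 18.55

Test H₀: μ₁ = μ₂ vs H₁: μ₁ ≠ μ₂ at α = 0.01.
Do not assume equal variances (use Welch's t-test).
Welch's two-sample t-test:
H₀: μ₁ = μ₂
H₁: μ₁ ≠ μ₂
s₁²/n₁ = 6.30²/34 = 1.1674,  s₂²/n₂ = 18.55²/19 = 18.1107
SE = √(s₁²/n₁ + s₂²/n₂) = √(1.1674 + 18.1107) = 4.3907
df (Welch-Satterthwaite) = (s₁²/n₁ + s₂²/n₂)² / [(s₁²/n₁)²/(n₁-1) + (s₂²/n₂)²/(n₂-1)] ≈ 20.35
t = (x̄₁ - x̄₂) / SE = (52.95 - 46.12) / 4.3907 = 6.83 / 4.3907 = 1.556
p-value = 0.1352

Since p-value > α = 0.01, we fail to reject H₀.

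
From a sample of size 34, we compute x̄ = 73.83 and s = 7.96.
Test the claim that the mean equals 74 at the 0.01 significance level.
One-sample t-test:
H₀: μ = 74
H₁: μ ≠ 74
df = n - 1 = 33
t = (x̄ - μ₀) / (s/√n) = (73.83 - 74) / (7.96/√34) = -0.125
p-value = 0.9017

Since p-value > α = 0.01, we fail to reject H₀.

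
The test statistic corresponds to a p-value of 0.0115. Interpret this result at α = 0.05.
Since p = 0.0115 < α = 0.05, reject H₀.
There is sufficient evidence to reject the null hypothesis; the result is statistically significant at the 0.05 level.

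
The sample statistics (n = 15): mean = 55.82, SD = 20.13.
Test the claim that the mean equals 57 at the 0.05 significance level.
One-sample t-test:
H₀: μ = 57
H₁: μ ≠ 57
df = n - 1 = 14
t = (x̄ - μ₀) / (s/√n) = (55.82 - 57) / (20.13/√15) = -0.227
p-value = 0.8237

Since p-value > α = 0.05, we fail to reject H₀.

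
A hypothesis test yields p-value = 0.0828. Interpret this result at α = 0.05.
Since p = 0.0828 > α = 0.05, fail to reject H₀.
There is insufficient evidence to reject the null hypothesis; the result is not statistically significant at the 0.05 level.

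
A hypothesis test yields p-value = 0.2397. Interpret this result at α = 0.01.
Since p = 0.2397 > α = 0.01, fail to reject H₀.
There is insufficient evidence to reject the null hypothesis; the result is not statistically significant at the 0.01 level.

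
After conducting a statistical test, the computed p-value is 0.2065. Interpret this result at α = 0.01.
Since p = 0.2065 > α = 0.01, fail to reject H₀.
There is insufficient evidence to reject the null hypothesis; the result is not statistically significant at the 0.01 level.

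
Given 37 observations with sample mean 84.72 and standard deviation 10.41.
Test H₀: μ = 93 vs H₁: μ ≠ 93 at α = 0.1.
One-sample t-test:
H₀: μ = 93
H₁: μ ≠ 93
df = n - 1 = 36
t = (x̄ - μ₀) / (s/√n) = (84.72 - 93) / (10.41/√37) = -4.838
p-value < 0.0001

Since p-value < α = 0.1, we reject H₀.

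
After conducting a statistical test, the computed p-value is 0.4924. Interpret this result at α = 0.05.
Since p = 0.4924 > α = 0.05, fail to reject H₀.
There is insufficient evidence to reject the null hypothesis; the result is not statistically significant at the 0.05 level.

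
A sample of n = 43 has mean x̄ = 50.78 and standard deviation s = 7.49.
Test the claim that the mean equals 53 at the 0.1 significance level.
One-sample t-test:
H₀: μ = 53
H₁: μ ≠ 53
df = n - 1 = 42
t = (x̄ - μ₀) / (s/√n) = (50.78 - 53) / (7.49/√43) = -1.944
p-value = 0.0587

Since p-value < α = 0.1, we reject H₀.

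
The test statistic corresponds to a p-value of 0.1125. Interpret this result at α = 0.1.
Since p = 0.1125 > α = 0.1, fail to reject H₀.
There is insufficient evidence to reject the null hypothesis; the result is not statistically significant at the 0.1 level.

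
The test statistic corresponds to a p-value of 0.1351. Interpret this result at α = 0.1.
Since p = 0.1351 > α = 0.1, fail to reject H₀.
There is insufficient evidence to reject the null hypothesis; the result is not statistically significant at the 0.1 level.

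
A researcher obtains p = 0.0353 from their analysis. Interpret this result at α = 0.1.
Since p = 0.0353 < α = 0.1, reject H₀.
There is sufficient evidence to reject the null hypothesis; the result is statistically significant at the 0.1 level.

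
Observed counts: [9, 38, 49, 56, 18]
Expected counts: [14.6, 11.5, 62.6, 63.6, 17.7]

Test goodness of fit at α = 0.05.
Chi-square goodness of fit test:
H₀: observed counts match expected distribution
H₁: observed counts differ from expected distribution
df = k - 1 = 4
χ² = Σ(O - E)²/E
   = (9 - 14.6)²/14.6 + (38 - 11.5)²/11.5 + (49 - 62.6)²/62.6 + (56 - 63.6)²/63.6 + (18 - 17.7)²/17.7
   = 2.148 + 61.065 + 2.955 + 0.908 + 0.005
   = 67.08
p-value < 0.0001

Since p-value < α = 0.05, we reject H₀.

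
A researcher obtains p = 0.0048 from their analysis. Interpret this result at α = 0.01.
Since p = 0.0048 < α = 0.01, reject H₀.
There is sufficient evidence to reject the null hypothesis; the result is statistically significant at the 0.01 level.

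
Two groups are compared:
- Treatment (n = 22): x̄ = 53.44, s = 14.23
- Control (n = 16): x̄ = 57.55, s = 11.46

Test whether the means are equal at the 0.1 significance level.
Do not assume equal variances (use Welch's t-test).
Welch's two-sample t-test:
H₀: μ₁ = μ₂
H₁: μ₁ ≠ μ₂
s₁²/n₁ = 14.23²/22 = 9.2042,  s₂²/n₂ = 11.46²/16 = 8.2082
SE = √(s₁²/n₁ + s₂²/n₂) = √(9.2042 + 8.2082) = 4.1728
df (Welch-Satterthwaite) = (s₁²/n₁ + s₂²/n₂)² / [(s₁²/n₁)²/(n₁-1) + (s₂²/n₂)²/(n₂-1)] ≈ 35.56
t = (x̄₁ - x̄₂) / SE = (53.44 - 57.55) / 4.1728 = -4.11 / 4.1728 = -0.985
p-value = 0.3313

Since p-value > α = 0.1, we fail to reject H₀.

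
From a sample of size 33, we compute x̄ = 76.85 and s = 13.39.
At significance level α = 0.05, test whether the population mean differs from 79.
One-sample t-test:
H₀: μ = 79
H₁: μ ≠ 79
df = n - 1 = 32
t = (x̄ - μ₀) / (s/√n) = (76.85 - 79) / (13.39/√33) = -0.922
p-value = 0.3632

Since p-value > α = 0.05, we fail to reject H₀.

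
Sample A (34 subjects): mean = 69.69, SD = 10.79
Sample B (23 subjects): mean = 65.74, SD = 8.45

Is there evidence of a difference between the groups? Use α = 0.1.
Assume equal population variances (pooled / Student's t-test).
Student's two-sample t-test (equal variances):
H₀: μ₁ = μ₂
H₁: μ₁ ≠ μ₂
df = n₁ + n₂ - 2 = 55
Pooled variance s_p² = [(n₁-1)s₁² + (n₂-1)s₂²] / (n₁ + n₂ - 2) = [(33)(10.79²) + (22)(8.45²)] / 55 = 98.4155
SE = √(s_p²(1/n₁ + 1/n₂)) = √(98.4155 × (1/34 + 1/23)) = 2.6783
t = (x̄₁ - x̄₂) / SE = (69.69 - 65.74) / 2.6783 = 3.95 / 2.6783 = 1.475
p-value = 0.1460

Since p-value > α = 0.1, we fail to reject H₀.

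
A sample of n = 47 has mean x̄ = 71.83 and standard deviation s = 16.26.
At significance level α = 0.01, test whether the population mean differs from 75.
One-sample t-test:
H₀: μ = 75
H₁: μ ≠ 75
df = n - 1 = 46
t = (x̄ - μ₀) / (s/√n) = (71.83 - 75) / (16.26/√47) = -1.337
p-value = 0.1879

Since p-value > α = 0.01, we fail to reject H₀.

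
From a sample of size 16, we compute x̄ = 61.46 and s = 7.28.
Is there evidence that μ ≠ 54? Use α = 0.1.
One-sample t-test:
H₀: μ = 54
H₁: μ ≠ 54
df = n - 1 = 15
t = (x̄ - μ₀) / (s/√n) = (61.46 - 54) / (7.28/√16) = 4.099
p-value = 0.0009

Since p-value < α = 0.1, we reject H₀.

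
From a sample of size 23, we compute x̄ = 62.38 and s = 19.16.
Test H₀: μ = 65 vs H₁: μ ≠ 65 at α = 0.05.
One-sample t-test:
H₀: μ = 65
H₁: μ ≠ 65
df = n - 1 = 22
t = (x̄ - μ₀) / (s/√n) = (62.38 - 65) / (19.16/√23) = -0.656
p-value = 0.5188

Since p-value > α = 0.05, we fail to reject H₀.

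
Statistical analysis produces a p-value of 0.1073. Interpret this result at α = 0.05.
Since p = 0.1073 > α = 0.05, fail to reject H₀.
There is insufficient evidence to reject the null hypothesis; the result is not statistically significant at the 0.05 level.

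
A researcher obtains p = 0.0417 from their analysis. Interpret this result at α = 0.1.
Since p = 0.0417 < α = 0.1, reject H₀.
There is sufficient evidence to reject the null hypothesis; the result is statistically significant at the 0.1 level.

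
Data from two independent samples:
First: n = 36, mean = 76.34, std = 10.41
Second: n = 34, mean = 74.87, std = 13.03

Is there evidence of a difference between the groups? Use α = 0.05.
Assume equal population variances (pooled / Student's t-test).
Student's two-sample t-test (equal variances):
H₀: μ₁ = μ₂
H₁: μ₁ ≠ μ₂
df = n₁ + n₂ - 2 = 68
Pooled variance s_p² = [(n₁-1)s₁² + (n₂-1)s₂²] / (n₁ + n₂ - 2) = [(35)(10.41²) + (33)(13.03²)] / 68 = 138.1714
SE = √(s_p²(1/n₁ + 1/n₂)) = √(138.1714 × (1/36 + 1/34)) = 2.8110
t = (x̄₁ - x̄₂) / SE = (76.34 - 74.87) / 2.8110 = 1.47 / 2.8110 = 0.523
p-value = 0.6027

Since p-value > α = 0.05, we fail to reject H₀.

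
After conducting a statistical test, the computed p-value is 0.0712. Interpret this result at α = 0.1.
Since p = 0.0712 < α = 0.1, reject H₀.
There is sufficient evidence to reject the null hypothesis; the result is statistically significant at the 0.1 level.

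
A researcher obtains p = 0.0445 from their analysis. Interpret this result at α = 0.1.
Since p = 0.0445 < α = 0.1, reject H₀.
There is sufficient evidence to reject the null hypothesis; the result is statistically significant at the 0.1 level.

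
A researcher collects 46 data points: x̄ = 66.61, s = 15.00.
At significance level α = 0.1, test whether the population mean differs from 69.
One-sample t-test:
H₀: μ = 69
H₁: μ ≠ 69
df = n - 1 = 45
t = (x̄ - μ₀) / (s/√n) = (66.61 - 69) / (15.00/√46) = -1.081
p-value = 0.2856

Since p-value > α = 0.1, we fail to reject H₀.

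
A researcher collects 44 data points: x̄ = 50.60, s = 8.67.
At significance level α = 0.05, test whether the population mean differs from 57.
One-sample t-test:
H₀: μ = 57
H₁: μ ≠ 57
df = n - 1 = 43
t = (x̄ - μ₀) / (s/√n) = (50.60 - 57) / (8.67/√44) = -4.897
p-value < 0.0001

Since p-value < α = 0.05, we reject H₀.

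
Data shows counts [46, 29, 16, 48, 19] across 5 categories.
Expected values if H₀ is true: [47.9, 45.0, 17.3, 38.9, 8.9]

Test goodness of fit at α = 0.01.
Chi-square goodness of fit test:
H₀: observed counts match expected distribution
H₁: observed counts differ from expected distribution
df = k - 1 = 4
χ² = Σ(O - E)²/E
   = (46 - 47.9)²/47.9 + (29 - 45.0)²/45.0 + (16 - 17.3)²/17.3 + (48 - 38.9)²/38.9 + (19 - 8.9)²/8.9
   = 0.075 + 5.689 + 0.098 + 2.129 + 11.462
   = 19.45
p-value = 0.0006

Since p-value < α = 0.01, we reject H₀.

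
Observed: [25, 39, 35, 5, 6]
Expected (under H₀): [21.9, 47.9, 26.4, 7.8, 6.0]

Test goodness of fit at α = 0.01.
Chi-square goodness of fit test:
H₀: observed counts match expected distribution
H₁: observed counts differ from expected distribution
df = k - 1 = 4
χ² = Σ(O - E)²/E
   = (25 - 21.9)²/21.9 + (39 - 47.9)²/47.9 + (35 - 26.4)²/26.4 + (5 - 7.8)²/7.8 + (6 - 6.0)²/6.0
   = 0.439 + 1.654 + 2.802 + 1.005 + 0.000
   = 5.90
p-value = 0.2068

Since p-value > α = 0.01, we fail to reject H₀.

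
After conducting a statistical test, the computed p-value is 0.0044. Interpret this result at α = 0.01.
Since p = 0.0044 < α = 0.01, reject H₀.
There is sufficient evidence to reject the null hypothesis; the result is statistically significant at the 0.01 level.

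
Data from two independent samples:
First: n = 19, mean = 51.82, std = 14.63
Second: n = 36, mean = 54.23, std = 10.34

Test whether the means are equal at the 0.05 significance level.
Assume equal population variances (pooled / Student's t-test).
Student's two-sample t-test (equal variances):
H₀: μ₁ = μ₂
H₁: μ₁ ≠ μ₂
df = n₁ + n₂ - 2 = 53
Pooled variance s_p² = [(n₁-1)s₁² + (n₂-1)s₂²] / (n₁ + n₂ - 2) = [(18)(14.63²) + (35)(10.34²)] / 53 = 143.2964
SE = √(s_p²(1/n₁ + 1/n₂)) = √(143.2964 × (1/19 + 1/36)) = 3.3945
t = (x̄₁ - x̄₂) / SE = (51.82 - 54.23) / 3.3945 = -2.41 / 3.3945 = -0.710
p-value = 0.4808

Since p-value > α = 0.05, we fail to reject H₀.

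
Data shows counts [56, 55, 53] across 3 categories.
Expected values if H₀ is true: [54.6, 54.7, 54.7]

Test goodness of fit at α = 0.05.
Chi-square goodness of fit test:
H₀: observed counts match expected distribution
H₁: observed counts differ from expected distribution
df = k - 1 = 2
χ² = Σ(O - E)²/E
   = (56 - 54.6)²/54.6 + (55 - 54.7)²/54.7 + (53 - 54.7)²/54.7
   = 0.036 + 0.002 + 0.053
   = 0.09
p-value = 0.9558

Since p-value > α = 0.05, we fail to reject H₀.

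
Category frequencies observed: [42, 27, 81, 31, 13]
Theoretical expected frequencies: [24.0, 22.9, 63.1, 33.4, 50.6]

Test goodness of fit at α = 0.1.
Chi-square goodness of fit test:
H₀: observed counts match expected distribution
H₁: observed counts differ from expected distribution
df = k - 1 = 4
χ² = Σ(O - E)²/E
   = (42 - 24.0)²/24.0 + (27 - 22.9)²/22.9 + (81 - 63.1)²/63.1 + (31 - 33.4)²/33.4 + (13 - 50.6)²/50.6
   = 13.500 + 0.734 + 5.078 + 0.172 + 27.940
   = 47.42
p-value < 0.0001

Since p-value < α = 0.1, we reject H₀.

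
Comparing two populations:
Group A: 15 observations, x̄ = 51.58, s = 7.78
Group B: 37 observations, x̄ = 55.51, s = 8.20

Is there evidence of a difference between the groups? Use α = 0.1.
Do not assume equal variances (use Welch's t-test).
Welch's two-sample t-test:
H₀: μ₁ = μ₂
H₁: μ₁ ≠ μ₂
s₁²/n₁ = 7.78²/15 = 4.0352,  s₂²/n₂ = 8.20²/37 = 1.8173
SE = √(s₁²/n₁ + s₂²/n₂) = √(4.0352 + 1.8173) = 2.4192
df (Welch-Satterthwaite) = (s₁²/n₁ + s₂²/n₂)² / [(s₁²/n₁)²/(n₁-1) + (s₂²/n₂)²/(n₂-1)] ≈ 27.30
t = (x̄₁ - x̄₂) / SE = (51.58 - 55.51) / 2.4192 = -3.93 / 2.4192 = -1.625
p-value = 0.1158

Since p-value > α = 0.1, we fail to reject H₀.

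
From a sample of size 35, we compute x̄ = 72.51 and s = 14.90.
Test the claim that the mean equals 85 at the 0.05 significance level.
One-sample t-test:
H₀: μ = 85
H₁: μ ≠ 85
df = n - 1 = 34
t = (x̄ - μ₀) / (s/√n) = (72.51 - 85) / (14.90/√35) = -4.959
p-value < 0.0001

Since p-value < α = 0.05, we reject H₀.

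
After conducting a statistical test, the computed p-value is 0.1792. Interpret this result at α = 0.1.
Since p = 0.1792 > α = 0.1, fail to reject H₀.
There is insufficient evidence to reject the null hypothesis; the result is not statistically significant at the 0.1 level.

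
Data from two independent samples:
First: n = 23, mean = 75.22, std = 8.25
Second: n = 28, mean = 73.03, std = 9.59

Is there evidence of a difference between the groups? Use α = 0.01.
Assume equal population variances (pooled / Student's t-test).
Student's two-sample t-test (equal variances):
H₀: μ₁ = μ₂
H₁: μ₁ ≠ μ₂
df = n₁ + n₂ - 2 = 49
Pooled variance s_p² = [(n₁-1)s₁² + (n₂-1)s₂²] / (n₁ + n₂ - 2) = [(22)(8.25²) + (27)(9.59²)] / 49 = 81.2350
SE = √(s_p²(1/n₁ + 1/n₂)) = √(81.2350 × (1/23 + 1/28)) = 2.5364
t = (x̄₁ - x̄₂) / SE = (75.22 - 73.03) / 2.5364 = 2.19 / 2.5364 = 0.863
p-value = 0.3921

Since p-value > α = 0.01, we fail to reject H₀.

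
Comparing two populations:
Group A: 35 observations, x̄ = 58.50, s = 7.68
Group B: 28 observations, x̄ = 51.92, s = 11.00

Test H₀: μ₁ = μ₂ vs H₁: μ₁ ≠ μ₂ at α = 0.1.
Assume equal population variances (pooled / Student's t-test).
Student's two-sample t-test (equal variances):
H₀: μ₁ = μ₂
H₁: μ₁ ≠ μ₂
df = n₁ + n₂ - 2 = 61
Pooled variance s_p² = [(n₁-1)s₁² + (n₂-1)s₂²] / (n₁ + n₂ - 2) = [(34)(7.68²) + (27)(11.00²)] / 61 = 86.4328
SE = √(s_p²(1/n₁ + 1/n₂)) = √(86.4328 × (1/35 + 1/28)) = 2.3572
t = (x̄₁ - x̄₂) / SE = (58.50 - 51.92) / 2.3572 = 6.58 / 2.3572 = 2.791
p-value = 0.0070

Since p-value < α = 0.1, we reject H₀.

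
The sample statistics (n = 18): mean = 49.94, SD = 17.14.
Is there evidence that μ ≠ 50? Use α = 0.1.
One-sample t-test:
H₀: μ = 50
H₁: μ ≠ 50
df = n - 1 = 17
t = (x̄ - μ₀) / (s/√n) = (49.94 - 50) / (17.14/√18) = -0.015
p-value = 0.9883

Since p-value > α = 0.1, we fail to reject H₀.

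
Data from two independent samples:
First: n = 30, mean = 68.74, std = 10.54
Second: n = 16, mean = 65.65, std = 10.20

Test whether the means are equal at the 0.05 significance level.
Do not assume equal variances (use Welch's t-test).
Welch's two-sample t-test:
H₀: μ₁ = μ₂
H₁: μ₁ ≠ μ₂
s₁²/n₁ = 10.54²/30 = 3.7031,  s₂²/n₂ = 10.20²/16 = 6.5025
SE = √(s₁²/n₁ + s₂²/n₂) = √(3.7031 + 6.5025) = 3.1946
df (Welch-Satterthwaite) = (s₁²/n₁ + s₂²/n₂)² / [(s₁²/n₁)²/(n₁-1) + (s₂²/n₂)²/(n₂-1)] ≈ 31.64
t = (x̄₁ - x̄₂) / SE = (68.74 - 65.65) / 3.1946 = 3.09 / 3.1946 = 0.967
p-value = 0.3408

Since p-value > α = 0.05, we fail to reject H₀.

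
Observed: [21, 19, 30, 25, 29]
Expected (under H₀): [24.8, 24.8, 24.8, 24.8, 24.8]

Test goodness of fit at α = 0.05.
Chi-square goodness of fit test:
H₀: observed counts match expected distribution
H₁: observed counts differ from expected distribution
df = k - 1 = 4
χ² = Σ(O - E)²/E
   = (21 - 24.8)²/24.8 + (19 - 24.8)²/24.8 + (30 - 24.8)²/24.8 + (25 - 24.8)²/24.8 + (29 - 24.8)²/24.8
   = 0.582 + 1.356 + 1.090 + 0.002 + 0.711
   = 3.74
p-value = 0.4421

Since p-value > α = 0.05, we fail to reject H₀.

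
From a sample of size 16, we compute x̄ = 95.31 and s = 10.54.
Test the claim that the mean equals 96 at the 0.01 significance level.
One-sample t-test:
H₀: μ = 96
H₁: μ ≠ 96
df = n - 1 = 15
t = (x̄ - μ₀) / (s/√n) = (95.31 - 96) / (10.54/√16) = -0.262
p-value = 0.7970

Since p-value > α = 0.01, we fail to reject H₀.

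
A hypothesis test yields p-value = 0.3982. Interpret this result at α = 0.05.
Since p = 0.3982 > α = 0.05, fail to reject H₀.
There is insufficient evidence to reject the null hypothesis; the result is not statistically significant at the 0.05 level.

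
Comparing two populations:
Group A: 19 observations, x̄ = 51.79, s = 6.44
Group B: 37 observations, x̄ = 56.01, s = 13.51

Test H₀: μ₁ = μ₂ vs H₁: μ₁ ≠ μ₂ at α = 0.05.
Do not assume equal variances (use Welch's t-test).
Welch's two-sample t-test:
H₀: μ₁ = μ₂
H₁: μ₁ ≠ μ₂
s₁²/n₁ = 6.44²/19 = 2.1828,  s₂²/n₂ = 13.51²/37 = 4.9330
SE = √(s₁²/n₁ + s₂²/n₂) = √(2.1828 + 4.9330) = 2.6675
df (Welch-Satterthwaite) = (s₁²/n₁ + s₂²/n₂)² / [(s₁²/n₁)²/(n₁-1) + (s₂²/n₂)²/(n₂-1)] ≈ 53.83
t = (x̄₁ - x̄₂) / SE = (51.79 - 56.01) / 2.6675 = -4.22 / 2.6675 = -1.582
p-value = 0.1195

Since p-value > α = 0.05, we fail to reject H₀.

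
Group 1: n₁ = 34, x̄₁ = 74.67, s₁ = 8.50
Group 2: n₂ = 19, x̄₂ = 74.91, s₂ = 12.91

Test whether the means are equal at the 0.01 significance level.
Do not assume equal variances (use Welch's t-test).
Welch's two-sample t-test:
H₀: μ₁ = μ₂
H₁: μ₁ ≠ μ₂
s₁²/n₁ = 8.50²/34 = 2.1250,  s₂²/n₂ = 12.91²/19 = 8.7720
SE = √(s₁²/n₁ + s₂²/n₂) = √(2.1250 + 8.7720) = 3.3011
df (Welch-Satterthwaite) = (s₁²/n₁ + s₂²/n₂)² / [(s₁²/n₁)²/(n₁-1) + (s₂²/n₂)²/(n₂-1)] ≈ 26.92
t = (x̄₁ - x̄₂) / SE = (74.67 - 74.91) / 3.3011 = -0.24 / 3.3011 = -0.073
p-value = 0.9426

Since p-value > α = 0.01, we fail to reject H₀.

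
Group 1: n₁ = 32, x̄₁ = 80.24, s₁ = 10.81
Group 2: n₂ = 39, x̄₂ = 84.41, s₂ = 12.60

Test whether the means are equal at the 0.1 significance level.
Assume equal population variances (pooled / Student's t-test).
Student's two-sample t-test (equal variances):
H₀: μ₁ = μ₂
H₁: μ₁ ≠ μ₂
df = n₁ + n₂ - 2 = 69
Pooled variance s_p² = [(n₁-1)s₁² + (n₂-1)s₂²] / (n₁ + n₂ - 2) = [(31)(10.81²) + (38)(12.60²)] / 69 = 139.9336
SE = √(s_p²(1/n₁ + 1/n₂)) = √(139.9336 × (1/32 + 1/39)) = 2.8215
t = (x̄₁ - x̄₂) / SE = (80.24 - 84.41) / 2.8215 = -4.17 / 2.8215 = -1.478
p-value = 0.1440

Since p-value > α = 0.1, we fail to reject H₀.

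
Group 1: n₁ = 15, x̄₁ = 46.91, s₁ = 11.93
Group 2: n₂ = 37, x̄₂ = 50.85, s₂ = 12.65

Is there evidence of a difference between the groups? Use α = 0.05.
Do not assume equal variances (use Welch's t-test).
Welch's two-sample t-test:
H₀: μ₁ = μ₂
H₁: μ₁ ≠ μ₂
s₁²/n₁ = 11.93²/15 = 9.4883,  s₂²/n₂ = 12.65²/37 = 4.3249
SE = √(s₁²/n₁ + s₂²/n₂) = √(9.4883 + 4.3249) = 3.7166
df (Welch-Satterthwaite) = (s₁²/n₁ + s₂²/n₂)² / [(s₁²/n₁)²/(n₁-1) + (s₂²/n₂)²/(n₂-1)] ≈ 27.45
t = (x̄₁ - x̄₂) / SE = (46.91 - 50.85) / 3.7166 = -3.94 / 3.7166 = -1.060
p-value = 0.2983

Since p-value > α = 0.05, we fail to reject H₀.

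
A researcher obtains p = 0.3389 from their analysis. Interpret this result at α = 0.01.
Since p = 0.3389 > α = 0.01, fail to reject H₀.
There is insufficient evidence to reject the null hypothesis; the result is not statistically significant at the 0.01 level.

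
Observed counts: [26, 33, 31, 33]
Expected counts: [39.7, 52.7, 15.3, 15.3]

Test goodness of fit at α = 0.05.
Chi-square goodness of fit test:
H₀: observed counts match expected distribution
H₁: observed counts differ from expected distribution
df = k - 1 = 3
χ² = Σ(O - E)²/E
   = (26 - 39.7)²/39.7 + (33 - 52.7)²/52.7 + (31 - 15.3)²/15.3 + (33 - 15.3)²/15.3
   = 4.728 + 7.364 + 16.110 + 20.476
   = 48.68
p-value < 0.0001

Since p-value < α = 0.05, we reject H₀.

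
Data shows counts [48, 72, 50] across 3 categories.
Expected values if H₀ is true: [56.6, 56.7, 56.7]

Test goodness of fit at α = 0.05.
Chi-square goodness of fit test:
H₀: observed counts match expected distribution
H₁: observed counts differ from expected distribution
df = k - 1 = 2
χ² = Σ(O - E)²/E
   = (48 - 56.6)²/56.6 + (72 - 56.7)²/56.7 + (50 - 56.7)²/56.7
   = 1.307 + 4.129 + 0.792
   = 6.23
p-value = 0.0444

Since p-value < α = 0.05, we reject H₀.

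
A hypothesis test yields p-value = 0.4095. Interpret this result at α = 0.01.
Since p = 0.4095 > α = 0.01, fail to reject H₀.
There is insufficient evidence to reject the null hypothesis; the result is not statistically significant at the 0.01 level.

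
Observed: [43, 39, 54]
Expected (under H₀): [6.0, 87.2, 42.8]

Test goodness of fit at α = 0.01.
Chi-square goodness of fit test:
H₀: observed counts match expected distribution
H₁: observed counts differ from expected distribution
df = k - 1 = 2
χ² = Σ(O - E)²/E
   = (43 - 6.0)²/6.0 + (39 - 87.2)²/87.2 + (54 - 42.8)²/42.8
   = 228.167 + 26.643 + 2.931
   = 257.74
p-value < 0.0001

Since p-value < α = 0.01, we reject H₀.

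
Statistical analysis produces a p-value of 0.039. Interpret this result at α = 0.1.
Since p = 0.039 < α = 0.1, reject H₀.
There is sufficient evidence to reject the null hypothesis; the result is statistically significant at the 0.1 level.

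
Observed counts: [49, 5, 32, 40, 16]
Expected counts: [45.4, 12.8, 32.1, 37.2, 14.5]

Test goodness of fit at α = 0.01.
Chi-square goodness of fit test:
H₀: observed counts match expected distribution
H₁: observed counts differ from expected distribution
df = k - 1 = 4
χ² = Σ(O - E)²/E
   = (49 - 45.4)²/45.4 + (5 - 12.8)²/12.8 + (32 - 32.1)²/32.1 + (40 - 37.2)²/37.2 + (16 - 14.5)²/14.5
   = 0.285 + 4.753 + 0.000 + 0.211 + 0.155
   = 5.40
p-value = 0.2482

Since p-value > α = 0.01, we fail to reject H₀.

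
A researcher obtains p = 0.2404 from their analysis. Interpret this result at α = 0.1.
Since p = 0.2404 > α = 0.1, fail to reject H₀.
There is insufficient evidence to reject the null hypothesis; the result is not statistically significant at the 0.1 level.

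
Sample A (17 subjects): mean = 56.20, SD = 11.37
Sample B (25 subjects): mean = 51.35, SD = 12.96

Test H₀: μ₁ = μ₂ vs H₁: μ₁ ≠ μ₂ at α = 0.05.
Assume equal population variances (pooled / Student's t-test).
Student's two-sample t-test (equal variances):
H₀: μ₁ = μ₂
H₁: μ₁ ≠ μ₂
df = n₁ + n₂ - 2 = 40
Pooled variance s_p² = [(n₁-1)s₁² + (n₂-1)s₂²] / (n₁ + n₂ - 2) = [(16)(11.37²) + (24)(12.96²)] / 40 = 152.4877
SE = √(s_p²(1/n₁ + 1/n₂)) = √(152.4877 × (1/17 + 1/25)) = 3.8819
t = (x̄₁ - x̄₂) / SE = (56.20 - 51.35) / 3.8819 = 4.85 / 3.8819 = 1.249
p-value = 0.2188

Since p-value > α = 0.05, we fail to reject H₀.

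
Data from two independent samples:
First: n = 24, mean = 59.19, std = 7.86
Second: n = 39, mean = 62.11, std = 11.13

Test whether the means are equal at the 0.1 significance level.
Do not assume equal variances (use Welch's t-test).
Welch's two-sample t-test:
H₀: μ₁ = μ₂
H₁: μ₁ ≠ μ₂
s₁²/n₁ = 7.86²/24 = 2.5741,  s₂²/n₂ = 11.13²/39 = 3.1763
SE = √(s₁²/n₁ + s₂²/n₂) = √(2.5741 + 3.1763) = 2.3980
df (Welch-Satterthwaite) = (s₁²/n₁ + s₂²/n₂)² / [(s₁²/n₁)²/(n₁-1) + (s₂²/n₂)²/(n₂-1)] ≈ 59.73
t = (x̄₁ - x̄₂) / SE = (59.19 - 62.11) / 2.3980 = -2.92 / 2.3980 = -1.218
p-value = 0.2281

Since p-value > α = 0.1, we fail to reject H₀.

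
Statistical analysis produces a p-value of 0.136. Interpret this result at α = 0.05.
Since p = 0.136 > α = 0.05, fail to reject H₀.
There is insufficient evidence to reject the null hypothesis; the result is not statistically significant at the 0.05 level.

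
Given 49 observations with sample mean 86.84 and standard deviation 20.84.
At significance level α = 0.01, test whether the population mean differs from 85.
One-sample t-test:
H₀: μ = 85
H₁: μ ≠ 85
df = n - 1 = 48
t = (x̄ - μ₀) / (s/√n) = (86.84 - 85) / (20.84/√49) = 0.618
p-value = 0.5395

Since p-value > α = 0.01, we fail to reject H₀.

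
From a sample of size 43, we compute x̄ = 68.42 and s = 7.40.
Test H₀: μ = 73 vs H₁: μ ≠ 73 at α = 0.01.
One-sample t-test:
H₀: μ = 73
H₁: μ ≠ 73
df = n - 1 = 42
t = (x̄ - μ₀) / (s/√n) = (68.42 - 73) / (7.40/√43) = -4.059
p-value = 0.0002

Since p-value < α = 0.01, we reject H₀.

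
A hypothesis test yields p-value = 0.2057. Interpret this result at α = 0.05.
Since p = 0.2057 > α = 0.05, fail to reject H₀.
There is insufficient evidence to reject the null hypothesis; the result is not statistically significant at the 0.05 level.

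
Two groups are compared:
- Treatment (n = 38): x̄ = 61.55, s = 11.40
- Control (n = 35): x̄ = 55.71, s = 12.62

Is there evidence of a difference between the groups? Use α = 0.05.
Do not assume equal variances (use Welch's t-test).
Welch's two-sample t-test:
H₀: μ₁ = μ₂
H₁: μ₁ ≠ μ₂
s₁²/n₁ = 11.40²/38 = 3.4200,  s₂²/n₂ = 12.62²/35 = 4.5504
SE = √(s₁²/n₁ + s₂²/n₂) = √(3.4200 + 4.5504) = 2.8232
df (Welch-Satterthwaite) = (s₁²/n₁ + s₂²/n₂)² / [(s₁²/n₁)²/(n₁-1) + (s₂²/n₂)²/(n₂-1)] ≈ 68.67
t = (x̄₁ - x̄₂) / SE = (61.55 - 55.71) / 2.8232 = 5.84 / 2.8232 = 2.069
p-value = 0.0424

Since p-value < α = 0.05, we reject H₀.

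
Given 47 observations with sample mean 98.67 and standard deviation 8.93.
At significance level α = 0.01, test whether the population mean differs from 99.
One-sample t-test:
H₀: μ = 99
H₁: μ ≠ 99
df = n - 1 = 46
t = (x̄ - μ₀) / (s/√n) = (98.67 - 99) / (8.93/√47) = -0.253
p-value = 0.8011

Since p-value > α = 0.01, we fail to reject H₀.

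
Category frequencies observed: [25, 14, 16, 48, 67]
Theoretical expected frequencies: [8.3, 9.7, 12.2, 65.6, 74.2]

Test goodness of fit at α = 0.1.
Chi-square goodness of fit test:
H₀: observed counts match expected distribution
H₁: observed counts differ from expected distribution
df = k - 1 = 4
χ² = Σ(O - E)²/E
   = (25 - 8.3)²/8.3 + (14 - 9.7)²/9.7 + (16 - 12.2)²/12.2 + (48 - 65.6)²/65.6 + (67 - 74.2)²/74.2
   = 33.601 + 1.906 + 1.184 + 4.722 + 0.699
   = 42.11
p-value < 0.0001

Since p-value < α = 0.1, we reject H₀.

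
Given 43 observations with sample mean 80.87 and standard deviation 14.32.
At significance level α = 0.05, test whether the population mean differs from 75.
One-sample t-test:
H₀: μ = 75
H₁: μ ≠ 75
df = n - 1 = 42
t = (x̄ - μ₀) / (s/√n) = (80.87 - 75) / (14.32/√43) = 2.688
p-value = 0.0103

Since p-value < α = 0.05, we reject H₀.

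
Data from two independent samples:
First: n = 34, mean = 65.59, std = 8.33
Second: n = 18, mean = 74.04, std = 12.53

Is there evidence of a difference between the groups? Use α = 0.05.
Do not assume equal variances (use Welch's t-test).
Welch's two-sample t-test:
H₀: μ₁ = μ₂
H₁: μ₁ ≠ μ₂
s₁²/n₁ = 8.33²/34 = 2.0409,  s₂²/n₂ = 12.53²/18 = 8.7223
SE = √(s₁²/n₁ + s₂²/n₂) = √(2.0409 + 8.7223) = 3.2807
df (Welch-Satterthwaite) = (s₁²/n₁ + s₂²/n₂)² / [(s₁²/n₁)²/(n₁-1) + (s₂²/n₂)²/(n₂-1)] ≈ 25.18
t = (x̄₁ - x̄₂) / SE = (65.59 - 74.04) / 3.2807 = -8.45 / 3.2807 = -2.576
p-value = 0.0163

Since p-value < α = 0.05, we reject H₀.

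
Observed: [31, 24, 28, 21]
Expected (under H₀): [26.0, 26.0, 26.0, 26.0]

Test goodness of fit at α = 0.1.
Chi-square goodness of fit test:
H₀: observed counts match expected distribution
H₁: observed counts differ from expected distribution
df = k - 1 = 3
χ² = Σ(O - E)²/E
   = (31 - 26.0)²/26.0 + (24 - 26.0)²/26.0 + (28 - 26.0)²/26.0 + (21 - 26.0)²/26.0
   = 0.962 + 0.154 + 0.154 + 0.962
   = 2.23
p-value = 0.5259

Since p-value > α = 0.1, we fail to reject H₀.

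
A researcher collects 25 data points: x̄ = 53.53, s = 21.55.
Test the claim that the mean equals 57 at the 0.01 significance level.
One-sample t-test:
H₀: μ = 57
H₁: μ ≠ 57
df = n - 1 = 24
t = (x̄ - μ₀) / (s/√n) = (53.53 - 57) / (21.55/√25) = -0.805
p-value = 0.4287

Since p-value > α = 0.01, we fail to reject H₀.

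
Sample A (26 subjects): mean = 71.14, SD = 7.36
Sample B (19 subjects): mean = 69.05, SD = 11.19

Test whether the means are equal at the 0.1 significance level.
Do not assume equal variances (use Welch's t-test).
Welch's two-sample t-test:
H₀: μ₁ = μ₂
H₁: μ₁ ≠ μ₂
s₁²/n₁ = 7.36²/26 = 2.0834,  s₂²/n₂ = 11.19²/19 = 6.5903
SE = √(s₁²/n₁ + s₂²/n₂) = √(2.0834 + 6.5903) = 2.9451
df (Welch-Satterthwaite) = (s₁²/n₁ + s₂²/n₂)² / [(s₁²/n₁)²/(n₁-1) + (s₂²/n₂)²/(n₂-1)] ≈ 29.09
t = (x̄₁ - x̄₂) / SE = (71.14 - 69.05) / 2.9451 = 2.09 / 2.9451 = 0.710
p-value = 0.4836

Since p-value > α = 0.1, we fail to reject H₀.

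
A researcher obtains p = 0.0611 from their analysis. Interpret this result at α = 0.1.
Since p = 0.0611 < α = 0.1, reject H₀.
There is sufficient evidence to reject the null hypothesis; the result is statistically significant at the 0.1 level.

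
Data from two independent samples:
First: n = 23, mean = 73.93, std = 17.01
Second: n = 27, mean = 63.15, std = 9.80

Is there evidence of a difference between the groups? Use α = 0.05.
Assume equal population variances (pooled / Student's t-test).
Student's two-sample t-test (equal variances):
H₀: μ₁ = μ₂
H₁: μ₁ ≠ μ₂
df = n₁ + n₂ - 2 = 48
Pooled variance s_p² = [(n₁-1)s₁² + (n₂-1)s₂²] / (n₁ + n₂ - 2) = [(22)(17.01²) + (26)(9.80²)] / 48 = 184.6359
SE = √(s_p²(1/n₁ + 1/n₂)) = √(184.6359 × (1/23 + 1/27)) = 3.8556
t = (x̄₁ - x̄₂) / SE = (73.93 - 63.15) / 3.8556 = 10.78 / 3.8556 = 2.796
p-value = 0.0074

Since p-value < α = 0.05, we reject H₀.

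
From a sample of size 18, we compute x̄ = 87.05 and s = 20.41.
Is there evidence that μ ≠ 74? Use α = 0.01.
One-sample t-test:
H₀: μ = 74
H₁: μ ≠ 74
df = n - 1 = 17
t = (x̄ - μ₀) / (s/√n) = (87.05 - 74) / (20.41/√18) = 2.713
p-value = 0.0148

Since p-value > α = 0.01, we fail to reject H₀.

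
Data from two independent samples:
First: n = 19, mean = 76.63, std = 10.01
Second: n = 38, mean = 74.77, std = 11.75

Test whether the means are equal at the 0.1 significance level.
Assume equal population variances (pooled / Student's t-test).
Student's two-sample t-test (equal variances):
H₀: μ₁ = μ₂
H₁: μ₁ ≠ μ₂
df = n₁ + n₂ - 2 = 55
Pooled variance s_p² = [(n₁-1)s₁² + (n₂-1)s₂²] / (n₁ + n₂ - 2) = [(18)(10.01²) + (37)(11.75²)] / 55 = 125.6712
SE = √(s_p²(1/n₁ + 1/n₂)) = √(125.6712 × (1/19 + 1/38)) = 3.1498
t = (x̄₁ - x̄₂) / SE = (76.63 - 74.77) / 3.1498 = 1.86 / 3.1498 = 0.591
p-value = 0.5573

Since p-value > α = 0.1, we fail to reject H₀.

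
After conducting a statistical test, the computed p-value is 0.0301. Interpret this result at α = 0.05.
Since p = 0.0301 < α = 0.05, reject H₀.
There is sufficient evidence to reject the null hypothesis; the result is statistically significant at the 0.05 level.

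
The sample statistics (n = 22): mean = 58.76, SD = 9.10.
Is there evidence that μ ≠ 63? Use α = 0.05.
One-sample t-test:
H₀: μ = 63
H₁: μ ≠ 63
df = n - 1 = 21
t = (x̄ - μ₀) / (s/√n) = (58.76 - 63) / (9.10/√22) = -2.185
p-value = 0.0403

Since p-value < α = 0.05, we reject H₀.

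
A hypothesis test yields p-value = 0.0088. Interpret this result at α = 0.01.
Since p = 0.0088 < α = 0.01, reject H₀.
There is sufficient evidence to reject the null hypothesis; the result is statistically significant at the 0.01 level.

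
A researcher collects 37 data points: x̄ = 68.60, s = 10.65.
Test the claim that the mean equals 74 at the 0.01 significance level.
One-sample t-test:
H₀: μ = 74
H₁: μ ≠ 74
df = n - 1 = 36
t = (x̄ - μ₀) / (s/√n) = (68.60 - 74) / (10.65/√37) = -3.084
p-value = 0.0039

Since p-value < α = 0.01, we reject H₀.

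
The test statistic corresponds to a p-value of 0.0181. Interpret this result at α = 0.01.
Since p = 0.0181 > α = 0.01, fail to reject H₀.
There is insufficient evidence to reject the null hypothesis; the result is not statistically significant at the 0.01 level.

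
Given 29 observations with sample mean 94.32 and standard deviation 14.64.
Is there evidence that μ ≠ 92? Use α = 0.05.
One-sample t-test:
H₀: μ = 92
H₁: μ ≠ 92
df = n - 1 = 28
t = (x̄ - μ₀) / (s/√n) = (94.32 - 92) / (14.64/√29) = 0.853
p-value = 0.4007

Since p-value > α = 0.05, we fail to reject H₀.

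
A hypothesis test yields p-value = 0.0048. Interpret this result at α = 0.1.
Since p = 0.0048 < α = 0.1, reject H₀.
There is sufficient evidence to reject the null hypothesis; the result is statistically significant at the 0.1 level.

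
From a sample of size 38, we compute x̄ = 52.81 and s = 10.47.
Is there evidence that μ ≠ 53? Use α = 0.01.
One-sample t-test:
H₀: μ = 53
H₁: μ ≠ 53
df = n - 1 = 37
t = (x̄ - μ₀) / (s/√n) = (52.81 - 53) / (10.47/√38) = -0.112
p-value = 0.9115

Since p-value > α = 0.01, we fail to reject H₀.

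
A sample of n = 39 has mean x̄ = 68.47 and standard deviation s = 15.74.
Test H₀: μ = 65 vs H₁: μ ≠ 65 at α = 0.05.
One-sample t-test:
H₀: μ = 65
H₁: μ ≠ 65
df = n - 1 = 38
t = (x̄ - μ₀) / (s/√n) = (68.47 - 65) / (15.74/√39) = 1.377
p-value = 0.1766

Since p-value > α = 0.05, we fail to reject H₀.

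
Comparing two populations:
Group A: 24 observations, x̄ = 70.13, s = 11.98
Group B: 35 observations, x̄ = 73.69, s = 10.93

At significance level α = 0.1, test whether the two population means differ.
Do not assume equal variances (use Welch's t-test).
Welch's two-sample t-test:
H₀: μ₁ = μ₂
H₁: μ₁ ≠ μ₂
s₁²/n₁ = 11.98²/24 = 5.9800,  s₂²/n₂ = 10.93²/35 = 3.4133
SE = √(s₁²/n₁ + s₂²/n₂) = √(5.9800 + 3.4133) = 3.0648
df (Welch-Satterthwaite) = (s₁²/n₁ + s₂²/n₂)² / [(s₁²/n₁)²/(n₁-1) + (s₂²/n₂)²/(n₂-1)] ≈ 46.50
t = (x̄₁ - x̄₂) / SE = (70.13 - 73.69) / 3.0648 = -3.56 / 3.0648 = -1.162
p-value = 0.2513

Since p-value > α = 0.1, we fail to reject H₀.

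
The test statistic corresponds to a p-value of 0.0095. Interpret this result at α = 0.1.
Since p = 0.0095 < α = 0.1, reject H₀.
There is sufficient evidence to reject the null hypothesis; the result is statistically significant at the 0.1 level.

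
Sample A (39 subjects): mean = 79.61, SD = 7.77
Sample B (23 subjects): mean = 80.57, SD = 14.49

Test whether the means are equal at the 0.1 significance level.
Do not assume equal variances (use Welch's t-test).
Welch's two-sample t-test:
H₀: μ₁ = μ₂
H₁: μ₁ ≠ μ₂
s₁²/n₁ = 7.77²/39 = 1.5480,  s₂²/n₂ = 14.49²/23 = 9.1287
SE = √(s₁²/n₁ + s₂²/n₂) = √(1.5480 + 9.1287) = 3.2675
df (Welch-Satterthwaite) = (s₁²/n₁ + s₂²/n₂)² / [(s₁²/n₁)²/(n₁-1) + (s₂²/n₂)²/(n₂-1)] ≈ 29.60
t = (x̄₁ - x̄₂) / SE = (79.61 - 80.57) / 3.2675 = -0.96 / 3.2675 = -0.294
p-value = 0.7710

Since p-value > α = 0.1, we fail to reject H₀.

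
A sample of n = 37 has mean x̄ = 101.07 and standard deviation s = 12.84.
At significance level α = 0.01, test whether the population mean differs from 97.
One-sample t-test:
H₀: μ = 97
H₁: μ ≠ 97
df = n - 1 = 36
t = (x̄ - μ₀) / (s/√n) = (101.07 - 97) / (12.84/√37) = 1.928
p-value = 0.0618

Since p-value > α = 0.01, we fail to reject H₀.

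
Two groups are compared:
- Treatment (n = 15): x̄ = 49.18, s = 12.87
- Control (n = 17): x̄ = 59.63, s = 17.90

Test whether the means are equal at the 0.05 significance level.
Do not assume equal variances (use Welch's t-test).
Welch's two-sample t-test:
H₀: μ₁ = μ₂
H₁: μ₁ ≠ μ₂
s₁²/n₁ = 12.87²/15 = 11.0425,  s₂²/n₂ = 17.90²/17 = 18.8476
SE = √(s₁²/n₁ + s₂²/n₂) = √(11.0425 + 18.8476) = 5.4672
df (Welch-Satterthwaite) = (s₁²/n₁ + s₂²/n₂)² / [(s₁²/n₁)²/(n₁-1) + (s₂²/n₂)²/(n₂-1)] ≈ 28.90
t = (x̄₁ - x̄₂) / SE = (49.18 - 59.63) / 5.4672 = -10.45 / 5.4672 = -1.911
p-value = 0.0659

Since p-value > α = 0.05, we fail to reject H₀.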